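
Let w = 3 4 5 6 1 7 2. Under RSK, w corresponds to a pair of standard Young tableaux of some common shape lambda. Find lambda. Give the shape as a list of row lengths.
Row-insert each entry into an empty tableau.

After inserting 3: P = [[3]].
After inserting 4: P = [[3, 4]].
After inserting 5: P = [[3, 4, 5]].
After inserting 6: P = [[3, 4, 5, 6]].
After inserting 1: P = [[1, 4, 5, 6], [3]].
After inserting 7: P = [[1, 4, 5, 6, 7], [3]].
After inserting 2: P = [[1, 2, 5, 6, 7], [3, 4]].

The final insertion tableau P = [[1, 2, 5, 6, 7], [3, 4]] has shape [5, 2].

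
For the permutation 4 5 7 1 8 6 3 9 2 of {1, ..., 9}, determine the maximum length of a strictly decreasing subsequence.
4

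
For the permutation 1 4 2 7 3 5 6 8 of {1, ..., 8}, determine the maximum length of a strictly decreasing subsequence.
2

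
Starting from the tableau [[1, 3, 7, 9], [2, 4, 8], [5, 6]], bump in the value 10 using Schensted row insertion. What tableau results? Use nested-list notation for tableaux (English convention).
10 is larger than every entry of row 1, so it is appended to row 1. The new tableau is [[1, 3, 7, 9, 10], [2, 4, 8], [5, 6]].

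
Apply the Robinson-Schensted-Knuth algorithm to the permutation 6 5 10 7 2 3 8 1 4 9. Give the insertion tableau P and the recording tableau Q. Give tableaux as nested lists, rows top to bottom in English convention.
Insert each entry of the permutation into P by Schensted row insertion, recording in Q the position of each new cell.

After inserting 6: P = [[6]].
After inserting 5: P = [[5], [6]].
After inserting 10: P = [[5, 10], [6]].
After inserting 7: P = [[5, 7], [6, 10]].
After inserting 2: P = [[2, 7], [5, 10], [6]].
After inserting 3: P = [[2, 3], [5, 7], [6, 10]].
After inserting 8: P = [[2, 3, 8], [5, 7], [6, 10]].
After inserting 1: P = [[1, 3, 8], [2, 7], [5, 10], [6]].
After inserting 4: P = [[1, 3, 4], [2, 7, 8], [5, 10], [6]].
After inserting 9: P = [[1, 3, 4, 9], [2, 7, 8], [5, 10], [6]].

So P = [[1, 3, 4, 9], [2, 7, 8], [5, 10], [6]], Q = [[1, 3, 7, 10], [2, 4, 9], [5, 6], [8]].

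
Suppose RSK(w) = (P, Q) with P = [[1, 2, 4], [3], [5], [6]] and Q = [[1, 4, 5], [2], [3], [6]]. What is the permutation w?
6 5 1 3 4 2

Reverse RSK: for i = n, n-1, ..., 1, locate i in Q, remove the corresponding corner cell from P, and reverse-bump its entry up through P; the value ejected from row 1 is w(i).

So w = 6 5 1 3 4 2.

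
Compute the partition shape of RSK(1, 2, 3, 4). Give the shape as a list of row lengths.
Row-insert each entry into an empty tableau.

After inserting 1: P = [[1]].
After inserting 2: P = [[1, 2]].
After inserting 3: P = [[1, 2, 3]].
After inserting 4: P = [[1, 2, 3, 4]].

The final insertion tableau P = [[1, 2, 3, 4]] has shape [4].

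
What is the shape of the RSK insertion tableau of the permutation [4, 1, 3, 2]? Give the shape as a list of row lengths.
[2, 1, 1]

Row-insert each entry into an empty tableau.

After inserting 4: P = [[4]].
After inserting 1: P = [[1], [4]].
After inserting 3: P = [[1, 3], [4]].
After inserting 2: P = [[1, 2], [3], [4]].

The final insertion tableau P = [[1, 2], [3], [4]] has shape [2, 1, 1].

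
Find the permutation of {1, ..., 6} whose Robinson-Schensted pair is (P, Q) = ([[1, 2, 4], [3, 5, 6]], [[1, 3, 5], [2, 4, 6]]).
Reverse RSK: for i = n, n-1, ..., 1, locate i in Q, remove the corresponding corner cell from P, and reverse-bump its entry up through P; the value ejected from row 1 is w(i).

So w = 3 1 5 2 6 4.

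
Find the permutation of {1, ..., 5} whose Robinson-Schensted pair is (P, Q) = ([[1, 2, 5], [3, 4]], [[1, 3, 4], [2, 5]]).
Reverse the RSK construction: for i from n down to 1, find the cell of Q containing i, remove the entry at that cell from P, and reverse-bump it up through P; the value ejected from row 1 is w(i).

Step i=5: Q has 5 at row 2, column 2; remove 4 from row 2 of P and reverse-bump: 4 enters row 1 and ejects 2. So w(5) = 2. P is now [[1, 4, 5], [3]].
Step i=4: Q has 4 at row 1, column 3; remove that cell from P, ejecting 5. So w(4) = 5. P is now [[1, 4], [3]].
Step i=3: Q has 3 at row 1, column 2; remove that cell from P, ejecting 4. So w(3) = 4. P is now [[1], [3]].
Step i=2: Q has 2 at row 2, column 1; remove 3 from row 2 of P and reverse-bump: 3 enters row 1 and ejects 1. So w(2) = 1. P is now [[3]].
Step i=1: Q has 1 at row 1, column 1; remove that cell from P, ejecting 3. So w(1) = 3. P is now [].

So w = 3 1 4 5 2.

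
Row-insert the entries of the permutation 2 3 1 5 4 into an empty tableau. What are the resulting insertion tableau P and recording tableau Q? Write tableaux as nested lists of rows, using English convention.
P = [[1, 3, 4], [2, 5]], Q = [[1, 2, 4], [3, 5]]

Insert each entry of the permutation into P by Schensted row insertion, recording in Q the position of each new cell.

Insert 2: appended to row 1. P = [[2]].
Insert 3: appended to row 1. P = [[2, 3]].
Insert 1: 1 bumps 2 from row 1; 2 starts row 2. P = [[1, 3], [2]].
Insert 5: appended to row 1. P = [[1, 3, 5], [2]].
Insert 4: 4 bumps 5 from row 1; 5 appends to row 2. P = [[1, 3, 4], [2, 5]].

So P = [[1, 3, 4], [2, 5]], Q = [[1, 2, 4], [3, 5]].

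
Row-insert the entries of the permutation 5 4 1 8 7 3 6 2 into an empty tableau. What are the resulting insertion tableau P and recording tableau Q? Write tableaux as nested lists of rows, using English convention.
P = [[1, 2, 6], [3, 7], [4, 8], [5]], Q = [[1, 4, 7], [2, 5], [3, 6], [8]]

Insert each entry of the permutation into P by Schensted row insertion, recording in Q the position of each new cell.

Insert 5: appended to row 1. P = [[5]].
Insert 4: 4 bumps 5 from row 1; 5 starts row 2. P = [[4], [5]].
Insert 1: 1 bumps 4 from row 1; 4 bumps 5 from row 2; 5 starts row 3. P = [[1], [4], [5]].
Insert 8: appended to row 1. P = [[1, 8], [4], [5]].
Insert 7: 7 bumps 8 from row 1; 8 appends to row 2. P = [[1, 7], [4, 8], [5]].
Insert 3: 3 bumps 7 from row 1; 7 bumps 8 from row 2; 8 appends to row 3. P = [[1, 3], [4, 7], [5, 8]].
Insert 6: appended to row 1. P = [[1, 3, 6], [4, 7], [5, 8]].
Insert 2: 2 bumps 3 from row 1; 3 bumps 4 from row 2; 4 bumps 5 from row 3; 5 starts row 4. P = [[1, 2, 6], [3, 7], [4, 8], [5]].

So P = [[1, 2, 6], [3, 7], [4, 8], [5]], Q = [[1, 4, 7], [2, 5], [3, 6], [8]].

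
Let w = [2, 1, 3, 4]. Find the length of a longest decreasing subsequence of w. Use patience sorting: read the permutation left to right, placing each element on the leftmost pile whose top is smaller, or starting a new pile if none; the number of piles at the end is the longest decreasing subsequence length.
2

2: new pile. tops = [2]
1: new pile. tops = [2, 1]
3: onto pile 1 (replacing 2). tops = [3, 1]
4: onto pile 1 (replacing 3). tops = [4, 1]

2 piles, so the longest decreasing subsequence has length 2.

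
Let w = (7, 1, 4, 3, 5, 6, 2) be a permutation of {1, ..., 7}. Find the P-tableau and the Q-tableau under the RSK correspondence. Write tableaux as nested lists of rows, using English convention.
P = [[1, 2, 5, 6], [3], [4], [7]], Q = [[1, 3, 5, 6], [2], [4], [7]]

Insert each entry of the permutation into P by Schensted row insertion, recording in Q the position of each new cell.

Insert 7: appended to row 1. P = [[7]], Q = [[1]].
Insert 1: 1 bumps 7 from row 1; 7 starts row 2. P = [[1], [7]], Q = [[1], [2]].
Insert 4: appended to row 1. P = [[1, 4], [7]], Q = [[1, 3], [2]].
Insert 3: 3 bumps 4 from row 1; 4 bumps 7 from row 2; 7 starts row 3. P = [[1, 3], [4], [7]], Q = [[1, 3], [2], [4]].
Insert 5: appended to row 1. P = [[1, 3, 5], [4], [7]], Q = [[1, 3, 5], [2], [4]].
Insert 6: appended to row 1. P = [[1, 3, 5, 6], [4], [7]], Q = [[1, 3, 5, 6], [2], [4]].
Insert 2: 2 bumps 3 from row 1; 3 bumps 4 from row 2; 4 bumps 7 from row 3; 7 starts row 4. P = [[1, 2, 5, 6], [3], [4], [7]], Q = [[1, 3, 5, 6], [2], [4], [7]].

So P = [[1, 2, 5, 6], [3], [4], [7]], Q = [[1, 3, 5, 6], [2], [4], [7]].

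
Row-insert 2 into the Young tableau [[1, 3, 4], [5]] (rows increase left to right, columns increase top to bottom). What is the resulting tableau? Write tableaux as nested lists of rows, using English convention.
In row 1, 2 replaces 3 (the leftmost entry greater than 2); 3 is bumped to row 2. In row 2, 3 replaces 5 (the leftmost entry greater than 3); 5 is bumped to row 3. 5 starts a new row 3. The new tableau is [[1, 2, 4], [3], [5]].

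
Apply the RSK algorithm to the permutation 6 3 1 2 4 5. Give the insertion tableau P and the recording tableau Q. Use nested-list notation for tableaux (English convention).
P = [[1, 2, 4, 5], [3], [6]], Q = [[1, 4, 5, 6], [2], [3]]

Insert each entry of the permutation into P by Schensted row insertion, recording in Q the position of each new cell.

After inserting 6: P = [[6]].
After inserting 3: P = [[3], [6]].
After inserting 1: P = [[1], [3], [6]].
After inserting 2: P = [[1, 2], [3], [6]].
After inserting 4: P = [[1, 2, 4], [3], [6]].
After inserting 5: P = [[1, 2, 4, 5], [3], [6]].

So P = [[1, 2, 4, 5], [3], [6]], Q = [[1, 4, 5, 6], [2], [3]].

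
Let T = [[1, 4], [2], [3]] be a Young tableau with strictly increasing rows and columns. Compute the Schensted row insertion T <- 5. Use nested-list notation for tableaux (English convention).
[[1, 4, 5], [2], [3]]

5 is larger than every entry of row 1, so it is appended to row 1. The new tableau is [[1, 4, 5], [2], [3]].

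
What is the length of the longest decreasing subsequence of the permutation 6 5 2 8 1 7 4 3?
4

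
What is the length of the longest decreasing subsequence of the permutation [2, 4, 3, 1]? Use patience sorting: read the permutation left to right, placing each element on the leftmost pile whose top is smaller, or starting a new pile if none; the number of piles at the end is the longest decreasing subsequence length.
2: new pile. tops = [2]
4: onto pile 1 (replacing 2). tops = [4]
3: new pile. tops = [4, 3]
1: new pile. tops = [4, 3, 1]

3 piles, so the longest decreasing subsequence has length 3.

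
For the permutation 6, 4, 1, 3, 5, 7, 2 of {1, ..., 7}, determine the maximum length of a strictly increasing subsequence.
4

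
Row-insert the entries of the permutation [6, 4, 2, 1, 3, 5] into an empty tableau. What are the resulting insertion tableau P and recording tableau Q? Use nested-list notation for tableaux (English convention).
P = [[1, 3, 5], [2], [4], [6]], Q = [[1, 5, 6], [2], [3], [4]]

Insert each entry of the permutation into P by Schensted row insertion, recording in Q the position of each new cell.

After inserting 6: P = [[6]].
After inserting 4: P = [[4], [6]].
After inserting 2: P = [[2], [4], [6]].
After inserting 1: P = [[1], [2], [4], [6]].
After inserting 3: P = [[1, 3], [2], [4], [6]].
After inserting 5: P = [[1, 3, 5], [2], [4], [6]].

So P = [[1, 3, 5], [2], [4], [6]], Q = [[1, 5, 6], [2], [3], [4]].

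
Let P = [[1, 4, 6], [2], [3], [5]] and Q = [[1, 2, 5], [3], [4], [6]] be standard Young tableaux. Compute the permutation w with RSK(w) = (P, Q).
3 5 4 2 6 1

Reverse RSK: for i = n, n-1, ..., 1, locate i in Q, remove the corresponding corner cell from P, and reverse-bump its entry up through P; the value ejected from row 1 is w(i).

So w = 3 5 4 2 6 1.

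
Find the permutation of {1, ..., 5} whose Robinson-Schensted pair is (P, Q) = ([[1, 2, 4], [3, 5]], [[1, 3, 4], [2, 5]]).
3 1 2 5 4

Reverse the RSK construction: for i from n down to 1, find the cell of Q containing i, remove the entry at that cell from P, and reverse-bump it up through P; the value ejected from row 1 is w(i).

Step i=5: Q has 5 at row 2, column 2; remove 5 from row 2 of P and reverse-bump: 5 enters row 1 and ejects 4. So w(5) = 4. P is now [[1, 2, 5], [3]].
Step i=4: Q has 4 at row 1, column 3; remove that cell from P, ejecting 5. So w(4) = 5. P is now [[1, 2], [3]].
Step i=3: Q has 3 at row 1, column 2; remove that cell from P, ejecting 2. So w(3) = 2. P is now [[1], [3]].
Step i=2: Q has 2 at row 2, column 1; remove 3 from row 2 of P and reverse-bump: 3 enters row 1 and ejects 1. So w(2) = 1. P is now [[3]].
Step i=1: Q has 1 at row 1, column 1; remove that cell from P, ejecting 3. So w(1) = 3. P is now [].

So w = 3 1 2 5 4.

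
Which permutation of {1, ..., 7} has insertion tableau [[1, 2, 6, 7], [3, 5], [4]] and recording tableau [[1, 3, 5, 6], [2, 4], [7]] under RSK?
4 1 5 3 6 7 2

Reverse the RSK construction: for i from n down to 1, find the cell of Q containing i, remove the entry at that cell from P, and reverse-bump it up through P; the value ejected from row 1 is w(i).

Step i=7: Q has 7 at row 3, column 1; remove 4 from row 3 of P and reverse-bump: 4 enters row 2 and ejects 3; 3 enters row 1 and ejects 2. So w(7) = 2. P is now [[1, 3, 6, 7], [4, 5]].
Step i=6: Q has 6 at row 1, column 4; remove that cell from P, ejecting 7. So w(6) = 7. P is now [[1, 3, 6], [4, 5]].
Step i=5: Q has 5 at row 1, column 3; remove that cell from P, ejecting 6. So w(5) = 6. P is now [[1, 3], [4, 5]].
Step i=4: Q has 4 at row 2, column 2; remove 5 from row 2 of P and reverse-bump: 5 enters row 1 and ejects 3. So w(4) = 3. P is now [[1, 5], [4]].
Step i=3: Q has 3 at row 1, column 2; remove that cell from P, ejecting 5. So w(3) = 5. P is now [[1], [4]].
Step i=2: Q has 2 at row 2, column 1; remove 4 from row 2 of P and reverse-bump: 4 enters row 1 and ejects 1. So w(2) = 1. P is now [[4]].
Step i=1: Q has 1 at row 1, column 1; remove that cell from P, ejecting 4. So w(1) = 4. P is now [].

So w = 4 1 5 3 6 7 2.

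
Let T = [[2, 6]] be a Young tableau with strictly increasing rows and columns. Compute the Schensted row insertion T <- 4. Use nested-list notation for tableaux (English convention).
[[2, 4], [6]]

In row 1, 4 replaces 6 (the leftmost entry greater than 4); 6 is bumped to row 2. 6 starts a new row 2. The new tableau is [[2, 4], [6]].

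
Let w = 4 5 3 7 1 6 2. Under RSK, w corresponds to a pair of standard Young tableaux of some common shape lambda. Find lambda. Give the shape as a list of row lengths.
[3, 2, 2]

Row-insert each entry into an empty tableau.

After inserting 4: P = [[4]].
After inserting 5: P = [[4, 5]].
After inserting 3: P = [[3, 5], [4]].
After inserting 7: P = [[3, 5, 7], [4]].
After inserting 1: P = [[1, 5, 7], [3], [4]].
After inserting 6: P = [[1, 5, 6], [3, 7], [4]].
After inserting 2: P = [[1, 2, 6], [3, 5], [4, 7]].

The final insertion tableau P = [[1, 2, 6], [3, 5], [4, 7]] has shape [3, 2, 2].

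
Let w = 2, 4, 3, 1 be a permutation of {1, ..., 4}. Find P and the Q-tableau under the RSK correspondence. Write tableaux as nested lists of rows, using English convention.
P = [[1, 3], [2], [4]], Q = [[1, 2], [3], [4]]

Insert each entry of the permutation into P by Schensted row insertion, recording in Q the position of each new cell.

Insert 2: appended to row 1. P = [[2]], Q = [[1]].
Insert 4: appended to row 1. P = [[2, 4]], Q = [[1, 2]].
Insert 3: 3 bumps 4 from row 1; 4 starts row 2. P = [[2, 3], [4]], Q = [[1, 2], [3]].
Insert 1: 1 bumps 2 from row 1; 2 bumps 4 from row 2; 4 starts row 3. P = [[1, 3], [2], [4]], Q = [[1, 2], [3], [4]].

So P = [[1, 3], [2], [4]], Q = [[1, 2], [3], [4]].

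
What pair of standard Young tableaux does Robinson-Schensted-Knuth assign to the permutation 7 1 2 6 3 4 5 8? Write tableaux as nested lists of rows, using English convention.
P = [[1, 2, 3, 4, 5, 8], [6], [7]], Q = [[1, 3, 4, 6, 7, 8], [2], [5]]

Insert each entry of the permutation into P by Schensted row insertion, recording in Q the position of each new cell.

Insert 7: appended to row 1. P = [[7]], Q = [[1]].
Insert 1: 1 bumps 7 from row 1; 7 starts row 2. P = [[1], [7]], Q = [[1], [2]].
Insert 2: appended to row 1. P = [[1, 2], [7]], Q = [[1, 3], [2]].
Insert 6: appended to row 1. P = [[1, 2, 6], [7]], Q = [[1, 3, 4], [2]].
Insert 3: 3 bumps 6 from row 1; 6 bumps 7 from row 2; 7 starts row 3. P = [[1, 2, 3], [6], [7]], Q = [[1, 3, 4], [2], [5]].
Insert 4: appended to row 1. P = [[1, 2, 3, 4], [6], [7]], Q = [[1, 3, 4, 6], [2], [5]].
Insert 5: appended to row 1. P = [[1, 2, 3, 4, 5], [6], [7]], Q = [[1, 3, 4, 6, 7], [2], [5]].
Insert 8: appended to row 1. P = [[1, 2, 3, 4, 5, 8], [6], [7]], Q = [[1, 3, 4, 6, 7, 8], [2], [5]].

So P = [[1, 2, 3, 4, 5, 8], [6], [7]], Q = [[1, 3, 4, 6, 7, 8], [2], [5]].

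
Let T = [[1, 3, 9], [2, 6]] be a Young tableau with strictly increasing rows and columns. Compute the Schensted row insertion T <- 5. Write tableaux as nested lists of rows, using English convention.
In row 1, 5 replaces 9 (the leftmost entry greater than 5); 9 is bumped to row 2. 9 is appended to row 2. The new tableau is [[1, 3, 5], [2, 6, 9]].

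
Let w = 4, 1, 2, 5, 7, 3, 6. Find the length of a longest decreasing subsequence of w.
2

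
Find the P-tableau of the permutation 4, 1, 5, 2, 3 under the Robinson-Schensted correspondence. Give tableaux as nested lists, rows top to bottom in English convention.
P = [[1, 2, 3], [4, 5]]

After inserting 4: P = [[4]].
After inserting 1: P = [[1], [4]].
After inserting 5: P = [[1, 5], [4]].
After inserting 2: P = [[1, 2], [4, 5]].
After inserting 3: P = [[1, 2, 3], [4, 5]].

So P = [[1, 2, 3], [4, 5]].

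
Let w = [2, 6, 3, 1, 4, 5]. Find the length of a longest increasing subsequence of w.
4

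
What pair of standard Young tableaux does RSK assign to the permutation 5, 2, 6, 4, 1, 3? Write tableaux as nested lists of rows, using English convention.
Insert each entry of the permutation into P by Schensted row insertion, recording in Q the position of each new cell.

Insert 5: appended to row 1. P = [[5]].
Insert 2: 2 bumps 5 from row 1; 5 starts row 2. P = [[2], [5]].
Insert 6: appended to row 1. P = [[2, 6], [5]].
Insert 4: 4 bumps 6 from row 1; 6 appends to row 2. P = [[2, 4], [5, 6]].
Insert 1: 1 bumps 2 from row 1; 2 bumps 5 from row 2; 5 starts row 3. P = [[1, 4], [2, 6], [5]].
Insert 3: 3 bumps 4 from row 1; 4 bumps 6 from row 2; 6 appends to row 3. P = [[1, 3], [2, 4], [5, 6]].

So P = [[1, 3], [2, 4], [5, 6]], Q = [[1, 3], [2, 4], [5, 6]].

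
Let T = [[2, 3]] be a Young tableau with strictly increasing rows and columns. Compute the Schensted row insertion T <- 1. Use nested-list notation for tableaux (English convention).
[[1, 3], [2]]

In row 1, 1 replaces 2 (the leftmost entry greater than 1); 2 is bumped to row 2. 2 starts a new row 2. The new tableau is [[1, 3], [2]].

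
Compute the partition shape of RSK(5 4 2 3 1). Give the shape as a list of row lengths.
RSK row insertion gives P = [[1, 3], [2], [4], [5]], which has shape [2, 1, 1, 1].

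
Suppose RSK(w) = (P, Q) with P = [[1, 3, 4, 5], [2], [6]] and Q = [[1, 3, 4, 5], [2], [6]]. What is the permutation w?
Reverse the RSK construction: for i from n down to 1, find the cell of Q containing i, remove the entry at that cell from P, and reverse-bump it up through P; the value ejected from row 1 is w(i).

Step i=6: Q has 6 at row 3, column 1; remove 6 from row 3 of P and reverse-bump: 6 enters row 2 and ejects 2; 2 enters row 1 and ejects 1. So w(6) = 1. P is now [[2, 3, 4, 5], [6]].
Step i=5: Q has 5 at row 1, column 4; remove that cell from P, ejecting 5. So w(5) = 5. P is now [[2, 3, 4], [6]].
Step i=4: Q has 4 at row 1, column 3; remove that cell from P, ejecting 4. So w(4) = 4. P is now [[2, 3], [6]].
Step i=3: Q has 3 at row 1, column 2; remove that cell from P, ejecting 3. So w(3) = 3. P is now [[2], [6]].
Step i=2: Q has 2 at row 2, column 1; remove 6 from row 2 of P and reverse-bump: 6 enters row 1 and ejects 2. So w(2) = 2. P is now [[6]].
Step i=1: Q has 1 at row 1, column 1; remove that cell from P, ejecting 6. So w(1) = 6. P is now [].

So w = 6 2 3 4 5 1.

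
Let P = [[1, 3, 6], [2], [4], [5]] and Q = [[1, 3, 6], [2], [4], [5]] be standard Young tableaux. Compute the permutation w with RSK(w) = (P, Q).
5 2 4 3 1 6

Reverse the RSK construction: for i from n down to 1, find the cell of Q containing i, remove the entry at that cell from P, and reverse-bump it up through P; the value ejected from row 1 is w(i).

Step i=6: Q has 6 at row 1, column 3; remove that cell from P, ejecting 6. So w(6) = 6. P is now [[1, 3], [2], [4], [5]].
Step i=5: Q has 5 at row 4, column 1; remove 5 from row 4 of P and reverse-bump: 5 enters row 3 and ejects 4; 4 enters row 2 and ejects 2; 2 enters row 1 and ejects 1. So w(5) = 1. P is now [[2, 3], [4], [5]].
Step i=4: Q has 4 at row 3, column 1; remove 5 from row 3 of P and reverse-bump: 5 enters row 2 and ejects 4; 4 enters row 1 and ejects 3. So w(4) = 3. P is now [[2, 4], [5]].
Step i=3: Q has 3 at row 1, column 2; remove that cell from P, ejecting 4. So w(3) = 4. P is now [[2], [5]].
Step i=2: Q has 2 at row 2, column 1; remove 5 from row 2 of P and reverse-bump: 5 enters row 1 and ejects 2. So w(2) = 2. P is now [[5]].
Step i=1: Q has 1 at row 1, column 1; remove that cell from P, ejecting 5. So w(1) = 5. P is now [].

So w = 5 2 4 3 1 6.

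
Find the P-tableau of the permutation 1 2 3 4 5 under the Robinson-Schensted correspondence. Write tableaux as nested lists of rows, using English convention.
After inserting 1: P = [[1]].
After inserting 2: P = [[1, 2]].
After inserting 3: P = [[1, 2, 3]].
After inserting 4: P = [[1, 2, 3, 4]].
After inserting 5: P = [[1, 2, 3, 4, 5]].

So P = [[1, 2, 3, 4, 5]].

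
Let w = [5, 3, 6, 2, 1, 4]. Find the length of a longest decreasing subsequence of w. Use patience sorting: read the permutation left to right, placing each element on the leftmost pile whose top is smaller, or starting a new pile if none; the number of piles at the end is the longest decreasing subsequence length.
4

5: new pile. tops = [5]
3: new pile. tops = [5, 3]
6: onto pile 1 (replacing 5). tops = [6, 3]
2: new pile. tops = [6, 3, 2]
1: new pile. tops = [6, 3, 2, 1]
4: onto pile 2 (replacing 3). tops = [6, 4, 2, 1]

4 piles, so the longest decreasing subsequence has length 4.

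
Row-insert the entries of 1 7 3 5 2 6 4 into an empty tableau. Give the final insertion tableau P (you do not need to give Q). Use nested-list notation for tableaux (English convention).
P = [[1, 2, 4, 6], [3, 5], [7]]

Insert 1: appended to row 1. P = [[1]].
Insert 7: appended to row 1. P = [[1, 7]].
Insert 3: 3 bumps 7 from row 1; 7 starts row 2. P = [[1, 3], [7]].
Insert 5: appended to row 1. P = [[1, 3, 5], [7]].
Insert 2: 2 bumps 3 from row 1; 3 bumps 7 from row 2; 7 starts row 3. P = [[1, 2, 5], [3], [7]].
Insert 6: appended to row 1. P = [[1, 2, 5, 6], [3], [7]].
Insert 4: 4 bumps 5 from row 1; 5 appends to row 2. P = [[1, 2, 4, 6], [3, 5], [7]].

So P = [[1, 2, 4, 6], [3, 5], [7]].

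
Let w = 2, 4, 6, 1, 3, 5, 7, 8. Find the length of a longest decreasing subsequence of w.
2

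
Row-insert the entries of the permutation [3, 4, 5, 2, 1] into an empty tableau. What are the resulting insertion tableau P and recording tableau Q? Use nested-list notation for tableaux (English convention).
Insert each entry of the permutation into P by Schensted row insertion, recording in Q the position of each new cell.

Insert 3: appended to row 1. P = [[3]].
Insert 4: appended to row 1. P = [[3, 4]].
Insert 5: appended to row 1. P = [[3, 4, 5]].
Insert 2: 2 bumps 3 from row 1; 3 starts row 2. P = [[2, 4, 5], [3]].
Insert 1: 1 bumps 2 from row 1; 2 bumps 3 from row 2; 3 starts row 3. P = [[1, 4, 5], [2], [3]].

So P = [[1, 4, 5], [2], [3]], Q = [[1, 2, 3], [4], [5]].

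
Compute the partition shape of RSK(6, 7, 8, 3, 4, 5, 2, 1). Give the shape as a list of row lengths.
[3, 3, 1, 1]

Row-insert each entry into an empty tableau.

After inserting 6: P = [[6]].
After inserting 7: P = [[6, 7]].
After inserting 8: P = [[6, 7, 8]].
After inserting 3: P = [[3, 7, 8], [6]].
After inserting 4: P = [[3, 4, 8], [6, 7]].
After inserting 5: P = [[3, 4, 5], [6, 7, 8]].
After inserting 2: P = [[2, 4, 5], [3, 7, 8], [6]].
After inserting 1: P = [[1, 4, 5], [2, 7, 8], [3], [6]].

The final insertion tableau P = [[1, 4, 5], [2, 7, 8], [3], [6]] has shape [3, 3, 1, 1].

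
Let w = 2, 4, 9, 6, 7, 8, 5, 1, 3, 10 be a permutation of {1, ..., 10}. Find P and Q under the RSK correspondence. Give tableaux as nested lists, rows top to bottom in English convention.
Insert each entry of the permutation into P by Schensted row insertion, recording in Q the position of each new cell.

Insert 2: appended to row 1. P = [[2]].
Insert 4: appended to row 1. P = [[2, 4]].
Insert 9: appended to row 1. P = [[2, 4, 9]].
Insert 6: 6 bumps 9 from row 1; 9 starts row 2. P = [[2, 4, 6], [9]].
Insert 7: appended to row 1. P = [[2, 4, 6, 7], [9]].
Insert 8: appended to row 1. P = [[2, 4, 6, 7, 8], [9]].
Insert 5: 5 bumps 6 from row 1; 6 bumps 9 from row 2; 9 starts row 3. P = [[2, 4, 5, 7, 8], [6], [9]].
Insert 1: 1 bumps 2 from row 1; 2 bumps 6 from row 2; 6 bumps 9 from row 3; 9 starts row 4. P = [[1, 4, 5, 7, 8], [2], [6], [9]].
Insert 3: 3 bumps 4 from row 1; 4 appends to row 2. P = [[1, 3, 5, 7, 8], [2, 4], [6], [9]].
Insert 10: appended to row 1. P = [[1, 3, 5, 7, 8, 10], [2, 4], [6], [9]].

So P = [[1, 3, 5, 7, 8, 10], [2, 4], [6], [9]], Q = [[1, 2, 3, 5, 6, 10], [4, 9], [7], [8]].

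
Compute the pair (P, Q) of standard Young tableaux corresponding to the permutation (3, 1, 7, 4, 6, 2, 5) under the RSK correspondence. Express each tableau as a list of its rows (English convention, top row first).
Insert each entry of the permutation into P by Schensted row insertion, recording in Q the position of each new cell.

After inserting 3: P = [[3]].
After inserting 1: P = [[1], [3]].
After inserting 7: P = [[1, 7], [3]].
After inserting 4: P = [[1, 4], [3, 7]].
After inserting 6: P = [[1, 4, 6], [3, 7]].
After inserting 2: P = [[1, 2, 6], [3, 4], [7]].
After inserting 5: P = [[1, 2, 5], [3, 4, 6], [7]].

So P = [[1, 2, 5], [3, 4, 6], [7]], Q = [[1, 3, 5], [2, 4, 7], [6]].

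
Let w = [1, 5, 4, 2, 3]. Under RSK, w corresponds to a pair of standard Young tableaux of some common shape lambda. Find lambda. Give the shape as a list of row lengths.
Row-insert each entry into an empty tableau.

After inserting 1: P = [[1]].
After inserting 5: P = [[1, 5]].
After inserting 4: P = [[1, 4], [5]].
After inserting 2: P = [[1, 2], [4], [5]].
After inserting 3: P = [[1, 2, 3], [4], [5]].

The final insertion tableau P = [[1, 2, 3], [4], [5]] has shape [3, 1, 1].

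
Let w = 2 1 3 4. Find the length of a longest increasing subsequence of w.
3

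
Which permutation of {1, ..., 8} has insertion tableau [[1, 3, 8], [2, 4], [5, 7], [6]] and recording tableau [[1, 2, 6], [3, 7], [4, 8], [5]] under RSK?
Reverse the RSK construction: for i from n down to 1, find the cell of Q containing i, remove the entry at that cell from P, and reverse-bump it up through P; the value ejected from row 1 is w(i).

Step i=8: Q has 8 at row 3, column 2; remove 7 from row 3 of P and reverse-bump: 7 enters row 2 and ejects 4; 4 enters row 1 and ejects 3. So w(8) = 3. P is now [[1, 4, 8], [2, 7], [5], [6]].
Step i=7: Q has 7 at row 2, column 2; remove 7 from row 2 of P and reverse-bump: 7 enters row 1 and ejects 4. So w(7) = 4. P is now [[1, 7, 8], [2], [5], [6]].
Step i=6: Q has 6 at row 1, column 3; remove that cell from P, ejecting 8. So w(6) = 8. P is now [[1, 7], [2], [5], [6]].
Step i=5: Q has 5 at row 4, column 1; remove 6 from row 4 of P and reverse-bump: 6 enters row 3 and ejects 5; 5 enters row 2 and ejects 2; 2 enters row 1 and ejects 1. So w(5) = 1. P is now [[2, 7], [5], [6]].
Step i=4: Q has 4 at row 3, column 1; remove 6 from row 3 of P and reverse-bump: 6 enters row 2 and ejects 5; 5 enters row 1 and ejects 2. So w(4) = 2. P is now [[5, 7], [6]].
Step i=3: Q has 3 at row 2, column 1; remove 6 from row 2 of P and reverse-bump: 6 enters row 1 and ejects 5. So w(3) = 5. P is now [[6, 7]].
Step i=2: Q has 2 at row 1, column 2; remove that cell from P, ejecting 7. So w(2) = 7. P is now [[6]].
Step i=1: Q has 1 at row 1, column 1; remove that cell from P, ejecting 6. So w(1) = 6. P is now [].

So w = 6 7 5 2 1 8 4 3.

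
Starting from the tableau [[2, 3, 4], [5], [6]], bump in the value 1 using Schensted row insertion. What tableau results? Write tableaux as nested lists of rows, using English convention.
In row 1, 1 replaces 2 (the leftmost entry greater than 1); 2 is bumped to row 2. In row 2, 2 replaces 5 (the leftmost entry greater than 2); 5 is bumped to row 3. In row 3, 5 replaces 6 (the leftmost entry greater than 5); 6 is bumped to row 4. 6 starts a new row 4. The new tableau is [[1, 3, 4], [2], [5], [6]].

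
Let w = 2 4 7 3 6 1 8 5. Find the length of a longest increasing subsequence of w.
4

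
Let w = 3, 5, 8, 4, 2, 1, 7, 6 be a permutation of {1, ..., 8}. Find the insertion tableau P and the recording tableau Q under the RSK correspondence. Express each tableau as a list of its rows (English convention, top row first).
P = [[1, 4, 6], [2, 7], [3, 8], [5]], Q = [[1, 2, 3], [4, 7], [5, 8], [6]]

Insert each entry of the permutation into P by Schensted row insertion, recording in Q the position of each new cell.

Insert 3: appended to row 1. P = [[3]].
Insert 5: appended to row 1. P = [[3, 5]].
Insert 8: appended to row 1. P = [[3, 5, 8]].
Insert 4: 4 bumps 5 from row 1; 5 starts row 2. P = [[3, 4, 8], [5]].
Insert 2: 2 bumps 3 from row 1; 3 bumps 5 from row 2; 5 starts row 3. P = [[2, 4, 8], [3], [5]].
Insert 1: 1 bumps 2 from row 1; 2 bumps 3 from row 2; 3 bumps 5 from row 3; 5 starts row 4. P = [[1, 4, 8], [2], [3], [5]].
Insert 7: 7 bumps 8 from row 1; 8 appends to row 2. P = [[1, 4, 7], [2, 8], [3], [5]].
Insert 6: 6 bumps 7 from row 1; 7 bumps 8 from row 2; 8 appends to row 3. P = [[1, 4, 6], [2, 7], [3, 8], [5]].

So P = [[1, 4, 6], [2, 7], [3, 8], [5]], Q = [[1, 2, 3], [4, 7], [5, 8], [6]].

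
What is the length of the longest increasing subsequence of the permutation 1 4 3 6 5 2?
3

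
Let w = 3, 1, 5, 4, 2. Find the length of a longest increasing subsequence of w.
2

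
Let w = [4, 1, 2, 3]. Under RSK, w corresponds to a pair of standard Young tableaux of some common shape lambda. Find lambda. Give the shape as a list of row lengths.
Row-insert each entry into an empty tableau.

After inserting 4: P = [[4]].
After inserting 1: P = [[1], [4]].
After inserting 2: P = [[1, 2], [4]].
After inserting 3: P = [[1, 2, 3], [4]].

The final insertion tableau P = [[1, 2, 3], [4]] has shape [3, 1].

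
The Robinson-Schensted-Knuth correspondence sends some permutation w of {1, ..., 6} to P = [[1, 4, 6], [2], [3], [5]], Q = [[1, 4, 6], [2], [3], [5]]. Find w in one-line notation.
5 3 2 4 1 6

Reverse RSK: for i = n, n-1, ..., 1, locate i in Q, remove the corresponding corner cell from P, and reverse-bump its entry up through P; the value ejected from row 1 is w(i).

So w = 5 3 2 4 1 6.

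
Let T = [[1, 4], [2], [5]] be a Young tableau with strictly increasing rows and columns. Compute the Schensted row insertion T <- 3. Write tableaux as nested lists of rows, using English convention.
[[1, 3], [2, 4], [5]]

In row 1, 3 replaces 4 (the leftmost entry greater than 3); 4 is bumped to row 2. 4 is appended to row 2. The new tableau is [[1, 3], [2, 4], [5]].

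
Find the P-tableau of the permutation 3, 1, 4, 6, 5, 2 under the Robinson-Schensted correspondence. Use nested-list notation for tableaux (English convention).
P = [[1, 2, 5], [3, 4], [6]]

After inserting 3: P = [[3]].
After inserting 1: P = [[1], [3]].
After inserting 4: P = [[1, 4], [3]].
After inserting 6: P = [[1, 4, 6], [3]].
After inserting 5: P = [[1, 4, 5], [3, 6]].
After inserting 2: P = [[1, 2, 5], [3, 4], [6]].

So P = [[1, 2, 5], [3, 4], [6]].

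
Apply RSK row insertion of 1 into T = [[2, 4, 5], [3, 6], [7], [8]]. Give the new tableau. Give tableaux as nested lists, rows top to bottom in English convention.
[[1, 4, 5], [2, 6], [3], [7], [8]]

In row 1, 1 replaces 2 (the leftmost entry greater than 1); 2 is bumped to row 2. In row 2, 2 replaces 3 (the leftmost entry greater than 2); 3 is bumped to row 3. In row 3, 3 replaces 7 (the leftmost entry greater than 3); 7 is bumped to row 4. In row 4, 7 replaces 8 (the leftmost entry greater than 7); 8 is bumped to row 5. 8 starts a new row 5. The new tableau is [[1, 4, 5], [2, 6], [3], [7], [8]].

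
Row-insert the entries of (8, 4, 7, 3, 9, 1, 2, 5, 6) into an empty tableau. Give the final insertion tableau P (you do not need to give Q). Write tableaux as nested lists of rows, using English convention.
P = [[1, 2, 5, 6], [3, 7, 9], [4], [8]]

After inserting 8: P = [[8]].
After inserting 4: P = [[4], [8]].
After inserting 7: P = [[4, 7], [8]].
After inserting 3: P = [[3, 7], [4], [8]].
After inserting 9: P = [[3, 7, 9], [4], [8]].
After inserting 1: P = [[1, 7, 9], [3], [4], [8]].
After inserting 2: P = [[1, 2, 9], [3, 7], [4], [8]].
After inserting 5: P = [[1, 2, 5], [3, 7, 9], [4], [8]].
After inserting 6: P = [[1, 2, 5, 6], [3, 7, 9], [4], [8]].

So P = [[1, 2, 5, 6], [3, 7, 9], [4], [8]].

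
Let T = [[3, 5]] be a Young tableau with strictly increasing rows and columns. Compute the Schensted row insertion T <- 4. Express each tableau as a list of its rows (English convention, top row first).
In row 1, 4 replaces 5 (the leftmost entry greater than 4); 5 is bumped to row 2. 5 starts a new row 2. The new tableau is [[3, 4], [5]].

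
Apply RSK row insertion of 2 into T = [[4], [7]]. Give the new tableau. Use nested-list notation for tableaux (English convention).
In row 1, 2 replaces 4 (the leftmost entry greater than 2); 4 is bumped to row 2. In row 2, 4 replaces 7 (the leftmost entry greater than 4); 7 is bumped to row 3. 7 starts a new row 3. The new tableau is [[2], [4], [7]].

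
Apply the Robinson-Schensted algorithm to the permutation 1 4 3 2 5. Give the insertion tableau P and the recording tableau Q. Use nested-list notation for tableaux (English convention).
P = [[1, 2, 5], [3], [4]], Q = [[1, 2, 5], [3], [4]]

Insert each entry of the permutation into P by Schensted row insertion, recording in Q the position of each new cell.

Insert 1: appended to row 1. P = [[1]].
Insert 4: appended to row 1. P = [[1, 4]].
Insert 3: 3 bumps 4 from row 1; 4 starts row 2. P = [[1, 3], [4]].
Insert 2: 2 bumps 3 from row 1; 3 bumps 4 from row 2; 4 starts row 3. P = [[1, 2], [3], [4]].
Insert 5: appended to row 1. P = [[1, 2, 5], [3], [4]].

So P = [[1, 2, 5], [3], [4]], Q = [[1, 2, 5], [3], [4]].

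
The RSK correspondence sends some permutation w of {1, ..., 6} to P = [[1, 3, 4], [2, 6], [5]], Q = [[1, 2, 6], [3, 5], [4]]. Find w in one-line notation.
Reverse the RSK construction: for i from n down to 1, find the cell of Q containing i, remove the entry at that cell from P, and reverse-bump it up through P; the value ejected from row 1 is w(i).

Step i=6: Q has 6 at row 1, column 3; remove that cell from P, ejecting 4. So w(6) = 4. P is now [[1, 3], [2, 6], [5]].
Step i=5: Q has 5 at row 2, column 2; remove 6 from row 2 of P and reverse-bump: 6 enters row 1 and ejects 3. So w(5) = 3. P is now [[1, 6], [2], [5]].
Step i=4: Q has 4 at row 3, column 1; remove 5 from row 3 of P and reverse-bump: 5 enters row 2 and ejects 2; 2 enters row 1 and ejects 1. So w(4) = 1. P is now [[2, 6], [5]].
Step i=3: Q has 3 at row 2, column 1; remove 5 from row 2 of P and reverse-bump: 5 enters row 1 and ejects 2. So w(3) = 2. P is now [[5, 6]].
Step i=2: Q has 2 at row 1, column 2; remove that cell from P, ejecting 6. So w(2) = 6. P is now [[5]].
Step i=1: Q has 1 at row 1, column 1; remove that cell from P, ejecting 5. So w(1) = 5. P is now [].

So w = 5 6 2 1 3 4.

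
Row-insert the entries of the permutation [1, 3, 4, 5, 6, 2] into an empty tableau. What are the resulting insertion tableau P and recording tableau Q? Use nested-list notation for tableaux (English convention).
P = [[1, 2, 4, 5, 6], [3]], Q = [[1, 2, 3, 4, 5], [6]]

Insert each entry of the permutation into P by Schensted row insertion, recording in Q the position of each new cell.

After inserting 1: P = [[1]].
After inserting 3: P = [[1, 3]].
After inserting 4: P = [[1, 3, 4]].
After inserting 5: P = [[1, 3, 4, 5]].
After inserting 6: P = [[1, 3, 4, 5, 6]].
After inserting 2: P = [[1, 2, 4, 5, 6], [3]].

So P = [[1, 2, 4, 5, 6], [3]], Q = [[1, 2, 3, 4, 5], [6]].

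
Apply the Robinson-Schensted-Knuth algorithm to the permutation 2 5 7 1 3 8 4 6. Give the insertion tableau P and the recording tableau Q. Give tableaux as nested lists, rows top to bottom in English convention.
P = [[1, 3, 4, 6], [2, 5, 7, 8]], Q = [[1, 2, 3, 6], [4, 5, 7, 8]]

Insert each entry of the permutation into P by Schensted row insertion, recording in Q the position of each new cell.

Insert 2: appended to row 1. P = [[2]], Q = [[1]].
Insert 5: appended to row 1. P = [[2, 5]], Q = [[1, 2]].
Insert 7: appended to row 1. P = [[2, 5, 7]], Q = [[1, 2, 3]].
Insert 1: 1 bumps 2 from row 1; 2 starts row 2. P = [[1, 5, 7], [2]], Q = [[1, 2, 3], [4]].
Insert 3: 3 bumps 5 from row 1; 5 appends to row 2. P = [[1, 3, 7], [2, 5]], Q = [[1, 2, 3], [4, 5]].
Insert 8: appended to row 1. P = [[1, 3, 7, 8], [2, 5]], Q = [[1, 2, 3, 6], [4, 5]].
Insert 4: 4 bumps 7 from row 1; 7 appends to row 2. P = [[1, 3, 4, 8], [2, 5, 7]], Q = [[1, 2, 3, 6], [4, 5, 7]].
Insert 6: 6 bumps 8 from row 1; 8 appends to row 2. P = [[1, 3, 4, 6], [2, 5, 7, 8]], Q = [[1, 2, 3, 6], [4, 5, 7, 8]].

So P = [[1, 3, 4, 6], [2, 5, 7, 8]], Q = [[1, 2, 3, 6], [4, 5, 7, 8]].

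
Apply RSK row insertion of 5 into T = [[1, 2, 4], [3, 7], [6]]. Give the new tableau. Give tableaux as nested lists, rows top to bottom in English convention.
5 is larger than every entry of row 1, so it is appended to row 1. The new tableau is [[1, 2, 4, 5], [3, 7], [6]].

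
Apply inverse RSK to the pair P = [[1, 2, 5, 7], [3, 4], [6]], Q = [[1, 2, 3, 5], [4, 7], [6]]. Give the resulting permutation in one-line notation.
Reverse the RSK construction: for i from n down to 1, find the cell of Q containing i, remove the entry at that cell from P, and reverse-bump it up through P; the value ejected from row 1 is w(i).

Step i=7: Q has 7 at row 2, column 2; remove 4 from row 2 of P and reverse-bump: 4 enters row 1 and ejects 2. So w(7) = 2. P is now [[1, 4, 5, 7], [3], [6]].
Step i=6: Q has 6 at row 3, column 1; remove 6 from row 3 of P and reverse-bump: 6 enters row 2 and ejects 3; 3 enters row 1 and ejects 1. So w(6) = 1. P is now [[3, 4, 5, 7], [6]].
Step i=5: Q has 5 at row 1, column 4; remove that cell from P, ejecting 7. So w(5) = 7. P is now [[3, 4, 5], [6]].
Step i=4: Q has 4 at row 2, column 1; remove 6 from row 2 of P and reverse-bump: 6 enters row 1 and ejects 5. So w(4) = 5. P is now [[3, 4, 6]].
Step i=3: Q has 3 at row 1, column 3; remove that cell from P, ejecting 6. So w(3) = 6. P is now [[3, 4]].
Step i=2: Q has 2 at row 1, column 2; remove that cell from P, ejecting 4. So w(2) = 4. P is now [[3]].
Step i=1: Q has 1 at row 1, column 1; remove that cell from P, ejecting 3. So w(1) = 3. P is now [].

So w = 3 4 6 5 7 1 2.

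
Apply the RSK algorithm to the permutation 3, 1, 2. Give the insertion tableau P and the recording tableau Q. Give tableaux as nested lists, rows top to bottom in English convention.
Insert each entry of the permutation into P by Schensted row insertion, recording in Q the position of each new cell.

Insert 3: appended to row 1. P = [[3]], Q = [[1]].
Insert 1: 1 bumps 3 from row 1; 3 starts row 2. P = [[1], [3]], Q = [[1], [2]].
Insert 2: appended to row 1. P = [[1, 2], [3]], Q = [[1, 3], [2]].

So P = [[1, 2], [3]], Q = [[1, 3], [2]].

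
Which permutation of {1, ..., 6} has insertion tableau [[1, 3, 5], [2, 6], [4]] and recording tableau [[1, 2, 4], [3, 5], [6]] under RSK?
Reverse the RSK construction: for i from n down to 1, find the cell of Q containing i, remove the entry at that cell from P, and reverse-bump it up through P; the value ejected from row 1 is w(i).

Step i=6: Q has 6 at row 3, column 1; remove 4 from row 3 of P and reverse-bump: 4 enters row 2 and ejects 2; 2 enters row 1 and ejects 1. So w(6) = 1. P is now [[2, 3, 5], [4, 6]].
Step i=5: Q has 5 at row 2, column 2; remove 6 from row 2 of P and reverse-bump: 6 enters row 1 and ejects 5. So w(5) = 5. P is now [[2, 3, 6], [4]].
Step i=4: Q has 4 at row 1, column 3; remove that cell from P, ejecting 6. So w(4) = 6. P is now [[2, 3], [4]].
Step i=3: Q has 3 at row 2, column 1; remove 4 from row 2 of P and reverse-bump: 4 enters row 1 and ejects 3. So w(3) = 3. P is now [[2, 4]].
Step i=2: Q has 2 at row 1, column 2; remove that cell from P, ejecting 4. So w(2) = 4. P is now [[2]].
Step i=1: Q has 1 at row 1, column 1; remove that cell from P, ejecting 2. So w(1) = 2. P is now [].

So w = 2 4 3 6 5 1.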